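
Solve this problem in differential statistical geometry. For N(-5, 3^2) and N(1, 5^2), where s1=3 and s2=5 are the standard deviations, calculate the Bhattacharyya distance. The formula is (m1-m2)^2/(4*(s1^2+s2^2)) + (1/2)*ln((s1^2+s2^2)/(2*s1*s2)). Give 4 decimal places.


Bhattacharyya distance between two Gaussians:
DB = (m1-m2)^2/(4*(s1^2+s2^2)) + (1/2)*ln((s1^2+s2^2)/(2*s1*s2)).
(m1-m2)^2 = (-6)^2 = 36.
s1^2+s2^2 = 9 + 25 = 34.
term1 = 36/136 = 0.264706.
term2 = 0.5*ln(34/30.0) = 0.062582.
DB = 0.264706 + 0.062582 = 0.3273

0.3273


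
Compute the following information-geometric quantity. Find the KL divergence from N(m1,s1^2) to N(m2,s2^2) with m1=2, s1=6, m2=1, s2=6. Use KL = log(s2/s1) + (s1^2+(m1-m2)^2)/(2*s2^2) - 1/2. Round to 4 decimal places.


KL divergence between normal distributions:
KL = log(s2/s1) + (s1^2 + (m1-m2)^2)/(2*s2^2) - 1/2.
log(6/6) = 0.0.
(6^2 + (2-1)^2)/(2*6^2) = (36 + 1)/72 = 0.513889.
KL = 0.0 + 0.513889 - 0.5 = 0.0139

0.0139


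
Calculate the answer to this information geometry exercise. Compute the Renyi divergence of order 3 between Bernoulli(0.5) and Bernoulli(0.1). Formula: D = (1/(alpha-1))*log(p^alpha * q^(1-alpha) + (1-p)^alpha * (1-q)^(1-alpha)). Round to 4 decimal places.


Renyi divergence of order alpha between Bernoulli distributions:
D = (1/(alpha-1))*log(p^alpha * q^(1-alpha) + (1-p)^alpha * (1-q)^(1-alpha)).
alpha = 3, p = 0.5, q = 0.1.
p^alpha * q^(1-alpha) = 0.5^3 * 0.1^-2 = 12.5.
(1-p)^alpha * (1-q)^(1-alpha) = 0.5^3 * 0.9^-2 = 0.154321.
sum = 12.5 + 0.154321 = 12.654321.
D = (1/2)*log(12.654321) = 1.2690

1.2690


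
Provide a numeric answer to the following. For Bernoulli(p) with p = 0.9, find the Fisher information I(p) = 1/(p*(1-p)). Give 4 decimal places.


For Bernoulli(p), Fisher information is I(p) = 1/(p*(1-p)).
p = 0.9, 1-p = 0.1.
p*(1-p) = 0.09.
I(p) = 1/0.09 = 11.1111

11.1111


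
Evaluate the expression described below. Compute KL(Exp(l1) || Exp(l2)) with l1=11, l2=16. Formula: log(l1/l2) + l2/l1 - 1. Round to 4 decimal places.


KL divergence for exponential family:
KL = log(l1/l2) + l2/l1 - 1.
log(11/16) = -0.374693.
16/11 = 1.454545.
KL = -0.374693 + 1.454545 - 1 = 0.0799

0.0799


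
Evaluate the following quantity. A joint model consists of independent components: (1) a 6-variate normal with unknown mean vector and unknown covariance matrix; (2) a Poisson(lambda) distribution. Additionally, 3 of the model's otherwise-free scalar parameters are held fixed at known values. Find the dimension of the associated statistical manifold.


The dimension of a statistical manifold equals the number of free
(independent) real parameters of the model. For a product of independent
blocks the parameter counts add.
- 6-variate normal: 6 (mean) + 6*7/2 = 21 (symmetric covariance) = 27.
- Poisson (lambda): 1.
Total = 27 + 1 = 28.
3 parameter(s) fixed at known values: 28 - 3 = 25.
Dimension = 25

25


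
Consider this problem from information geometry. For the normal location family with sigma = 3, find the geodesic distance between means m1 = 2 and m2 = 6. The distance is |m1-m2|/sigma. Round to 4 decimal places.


On the fixed-variance normal subfamily, geodesic distance = |m1-m2|/sigma.
|2 - 6| = 4.
sigma = 3.
d = 4/3 = 1.3333

1.3333


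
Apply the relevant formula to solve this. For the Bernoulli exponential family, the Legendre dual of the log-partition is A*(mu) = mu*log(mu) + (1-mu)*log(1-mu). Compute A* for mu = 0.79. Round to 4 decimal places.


Legendre transform for Bernoulli:
A*(mu) = mu*log(mu) + (1-mu)*log(1-mu).
mu = 0.79, 1-mu = 0.21.
mu*log(mu) = 0.79*log(0.79) = -0.186221.
(1-mu)*log(1-mu) = 0.21*log(0.21) = -0.327736.
A* = -0.186221 + -0.327736 = -0.5140

-0.5140


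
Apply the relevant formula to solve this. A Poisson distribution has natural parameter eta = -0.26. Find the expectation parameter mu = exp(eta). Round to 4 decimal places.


Expectation parameter for Poisson exponential family:
mu = exp(eta).
eta = -0.26.
mu = exp(-0.26) = 0.7711

0.7711


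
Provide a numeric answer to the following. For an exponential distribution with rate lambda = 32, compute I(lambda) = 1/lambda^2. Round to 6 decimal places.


Fisher information for exponential: I(lambda) = 1/lambda^2.
lambda = 32, lambda^2 = 1024.
I = 1/1024 = 0.000977

0.000977


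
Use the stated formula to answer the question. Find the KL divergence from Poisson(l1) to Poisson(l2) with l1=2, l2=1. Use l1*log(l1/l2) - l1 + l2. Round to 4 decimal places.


KL divergence for Poisson:
KL = l1*log(l1/l2) - l1 + l2.
l1 = 2, l2 = 1.
log(2/1) = 0.693147.
l1*log(l1/l2) = 2 * 0.693147 = 1.386294.
KL = 1.386294 - 2 + 1 = 0.3863

0.3863


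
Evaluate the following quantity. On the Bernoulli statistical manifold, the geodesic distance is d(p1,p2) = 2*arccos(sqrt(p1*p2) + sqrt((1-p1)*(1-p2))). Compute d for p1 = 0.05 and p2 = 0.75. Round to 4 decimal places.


Geodesic distance on Bernoulli manifold:
d(p1,p2) = 2*arccos(sqrt(p1*p2) + sqrt((1-p1)*(1-p2))).
sqrt(p1*p2) = sqrt(0.05*0.75) = 0.193649.
sqrt((1-p1)*(1-p2)) = sqrt(0.95*0.25) = 0.48734.
arg = 0.193649 + 0.48734 = 0.680989.
d = 2*arccos(0.680989) = 1.6434

1.6434


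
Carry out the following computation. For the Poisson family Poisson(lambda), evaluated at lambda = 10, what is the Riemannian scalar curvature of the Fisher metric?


This family has a single free parameter, so its statistical manifold
is 1-dimensional. The Riemann curvature tensor of any 1-dimensional
Riemannian manifold vanishes identically, so R = 0.

0


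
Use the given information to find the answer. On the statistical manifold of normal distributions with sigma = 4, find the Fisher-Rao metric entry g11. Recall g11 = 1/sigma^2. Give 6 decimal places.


For the 2-parameter normal family, the Fisher metric has:
  g11 = 1/sigma^2, g22 = 2/sigma^2.
sigma = 4, sigma^2 = 16.
g11 = 0.062500

0.062500


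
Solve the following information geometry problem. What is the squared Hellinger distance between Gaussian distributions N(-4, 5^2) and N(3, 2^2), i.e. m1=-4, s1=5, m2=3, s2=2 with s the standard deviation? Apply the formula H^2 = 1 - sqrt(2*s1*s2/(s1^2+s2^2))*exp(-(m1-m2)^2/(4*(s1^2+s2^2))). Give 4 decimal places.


Squared Hellinger distance for Gaussians:
H^2 = 1 - sqrt(2*s1*s2/(s1^2+s2^2)) * exp(-(m1-m2)^2/(4*(s1^2+s2^2))).
s1^2 = 25, s2^2 = 4, s1^2+s2^2 = 29.
sqrt(2*5*2/(29)) = 0.830455.
(m1-m2)^2 = (-7)^2 = 49.
exp(-49/(4*29)) = exp(-0.422414) = 0.655463.
H^2 = 1 - 0.830455*0.655463 = 0.4557

0.4557


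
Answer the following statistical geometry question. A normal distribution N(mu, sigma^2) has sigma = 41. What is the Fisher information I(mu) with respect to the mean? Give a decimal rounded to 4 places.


The Fisher information for the mean of a normal distribution is I(mu) = 1/sigma^2.
sigma = 41, so sigma^2 = 1681.
I(mu) = 1/1681 = 0.0006

0.0006


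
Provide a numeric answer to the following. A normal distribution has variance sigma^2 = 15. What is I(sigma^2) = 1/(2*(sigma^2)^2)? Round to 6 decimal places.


Fisher information for variance: I(sigma^2) = 1/(2*sigma^4).
sigma^2 = 15, so sigma^4 = 225.
I = 1/(2*225) = 1/450 = 0.002222

0.002222


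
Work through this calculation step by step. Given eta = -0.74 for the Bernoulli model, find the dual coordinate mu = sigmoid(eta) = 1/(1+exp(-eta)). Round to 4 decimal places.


Dual coordinate (expectation parameter) for Bernoulli:
mu = 1/(1+exp(-eta)).
eta = -0.74.
exp(-eta) = exp(0.74) = 2.095936.
mu = 1/(1+2.095936) = 0.3230

0.3230


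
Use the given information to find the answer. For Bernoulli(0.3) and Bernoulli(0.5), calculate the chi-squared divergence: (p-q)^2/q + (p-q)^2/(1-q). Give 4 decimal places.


Chi-squared divergence between Bernoulli distributions:
chi^2 = (p-q)^2/q + (p-q)^2/(1-q).
p = 0.3, q = 0.5, p-q = -0.2.
(p-q)^2 = 0.04.
term1 = 0.04/0.5 = 0.08.
term2 = 0.04/0.5 = 0.08.
chi^2 = 0.08 + 0.08 = 0.1600

0.1600


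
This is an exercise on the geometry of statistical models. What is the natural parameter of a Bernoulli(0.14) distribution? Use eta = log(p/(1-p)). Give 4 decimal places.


Natural parameter for Bernoulli: eta = log(p/(1-p)).
p = 0.14, 1-p = 0.86.
p/(1-p) = 0.162791.
eta = log(0.162791) = -1.8153

-1.8153


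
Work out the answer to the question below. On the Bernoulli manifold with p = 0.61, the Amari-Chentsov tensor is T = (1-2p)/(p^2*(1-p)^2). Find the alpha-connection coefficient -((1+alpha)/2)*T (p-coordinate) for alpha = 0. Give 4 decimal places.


Skewness (Amari-Chentsov) tensor: T = (1-2p)/(p^2*(1-p)^2).
p = 0.61, 1-2p = -0.22, p^2 = 0.3721, (1-p)^2 = 0.1521.
T = -0.22/(0.3721 * 0.1521) = -3.887172.
In the p-coordinate, Gamma^(alpha) = Gamma^(0) - (alpha/2)*T with Gamma^(0) = (1/2)*g'(p) = -T/2,
so Gamma^(alpha) = -((1+alpha)/2)*T.
alpha = 0, -(1+alpha)/2 = -0.5.
Gamma = -0.5 * -3.887172 = 1.9436

1.9436


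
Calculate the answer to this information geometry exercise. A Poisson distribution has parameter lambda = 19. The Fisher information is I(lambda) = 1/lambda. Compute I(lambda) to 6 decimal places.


Fisher information for Poisson: I(lambda) = 1/lambda.
lambda = 19.
I(lambda) = 1/19 = 0.052632

0.052632


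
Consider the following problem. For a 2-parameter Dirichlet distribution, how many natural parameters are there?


Exponential family dimension calculation:
Dirichlet with 2 components has 2 natural parameters.

2


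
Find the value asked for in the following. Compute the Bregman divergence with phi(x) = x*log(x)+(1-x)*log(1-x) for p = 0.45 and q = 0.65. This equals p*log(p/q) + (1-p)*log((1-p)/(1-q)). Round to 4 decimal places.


Bregman divergence with negative entropy generator:
D = p*log(p/q) + (1-p)*log((1-p)/(1-q)).
p = 0.45, q = 0.65.
p*log(p/q) = 0.45*log(0.45/0.65) = -0.165476.
(1-p)*log((1-p)/(1-q)) = 0.55*log(0.55/0.35) = 0.248592.
D = -0.165476 + 0.248592 = 0.0831

0.0831


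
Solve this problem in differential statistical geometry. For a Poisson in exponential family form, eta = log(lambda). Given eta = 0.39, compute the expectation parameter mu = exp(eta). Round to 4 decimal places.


Expectation parameter for Poisson exponential family:
mu = exp(eta).
eta = 0.39.
mu = exp(0.39) = 1.4770

1.4770


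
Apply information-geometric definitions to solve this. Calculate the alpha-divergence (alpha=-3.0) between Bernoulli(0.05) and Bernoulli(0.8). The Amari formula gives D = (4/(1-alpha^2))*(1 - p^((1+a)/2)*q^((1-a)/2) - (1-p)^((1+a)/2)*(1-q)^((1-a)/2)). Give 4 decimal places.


Amari alpha-divergence:
D = (4/(1-alpha^2))*(1 - p^((1+a)/2)*q^((1-a)/2) - (1-p)^((1+a)/2)*(1-q)^((1-a)/2)).
alpha = -3.0, p = 0.05, q = 0.8.
e1 = (1+alpha)/2 = -1.0, e2 = (1-alpha)/2 = 2.0.
t1 = p^e1 * q^e2 = 0.05^-1.0 * 0.8^2.0 = 12.8.
t2 = (1-p)^e1 * (1-q)^e2 = 0.95^-1.0 * 0.2^2.0 = 0.042105.
4/(1-alpha^2) = -0.5.
D = -0.5*(1 - 12.8 - 0.042105) = 5.9211

5.9211


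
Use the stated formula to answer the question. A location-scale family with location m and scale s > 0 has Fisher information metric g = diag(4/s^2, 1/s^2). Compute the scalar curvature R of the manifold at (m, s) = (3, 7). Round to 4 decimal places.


The metric has the form g = (A dm^2 + B ds^2)/s^2 with A = 4, B = 1.
Substitute u = sqrt(A/B)*m: g = B*(du^2 + ds^2)/s^2, i.e. B times the
Poincare upper half-plane metric, which has constant Gaussian curvature -1.
Scaling a 2D metric by a constant c divides the Gaussian curvature by c,
so K = -1/B = -1/(1) = -1.0000 everywhere (the point (m, s) = (3, 7) is irrelevant:
the curvature is constant).
Scalar curvature in dimension 2: R = 2K = -2/(1) = -2.0000.

-2.0000


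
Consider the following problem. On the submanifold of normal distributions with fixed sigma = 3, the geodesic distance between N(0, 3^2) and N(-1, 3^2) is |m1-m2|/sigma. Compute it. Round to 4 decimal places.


On the fixed-variance normal subfamily, geodesic distance = |m1-m2|/sigma.
|0 - -1| = 1.
sigma = 3.
d = 1/3 = 0.3333

0.3333


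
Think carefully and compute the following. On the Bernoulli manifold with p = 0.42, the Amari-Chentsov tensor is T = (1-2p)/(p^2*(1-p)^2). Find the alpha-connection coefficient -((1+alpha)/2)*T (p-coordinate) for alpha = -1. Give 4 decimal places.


Skewness (Amari-Chentsov) tensor: T = (1-2p)/(p^2*(1-p)^2).
p = 0.42, 1-2p = 0.16, p^2 = 0.1764, (1-p)^2 = 0.3364.
T = 0.16/(0.1764 * 0.3364) = 2.696283.
In the p-coordinate, Gamma^(alpha) = Gamma^(0) - (alpha/2)*T with Gamma^(0) = (1/2)*g'(p) = -T/2,
so Gamma^(alpha) = -((1+alpha)/2)*T.
alpha = -1, -(1+alpha)/2 = 0.0.
Gamma = 0.0 * 2.696283 = 0.0000

0.0000


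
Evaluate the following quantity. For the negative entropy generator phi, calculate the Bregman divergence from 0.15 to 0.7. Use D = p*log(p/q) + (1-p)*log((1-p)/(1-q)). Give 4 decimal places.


Bregman divergence with negative entropy generator:
D = p*log(p/q) + (1-p)*log((1-p)/(1-q)).
p = 0.15, q = 0.7.
p*log(p/q) = 0.15*log(0.15/0.7) = -0.231067.
(1-p)*log((1-p)/(1-q)) = 0.85*log(0.85/0.3) = 0.885236.
D = -0.231067 + 0.885236 = 0.6542

0.6542


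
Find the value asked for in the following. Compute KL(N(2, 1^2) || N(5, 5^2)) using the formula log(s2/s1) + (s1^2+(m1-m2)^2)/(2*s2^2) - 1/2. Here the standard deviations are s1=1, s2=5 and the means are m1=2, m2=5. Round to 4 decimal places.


KL divergence between normal distributions:
KL = log(s2/s1) + (s1^2 + (m1-m2)^2)/(2*s2^2) - 1/2.
log(5/1) = 1.609438.
(1^2 + (2-5)^2)/(2*5^2) = (1 + 9)/50 = 0.2.
KL = 1.609438 + 0.2 - 0.5 = 1.3094

1.3094


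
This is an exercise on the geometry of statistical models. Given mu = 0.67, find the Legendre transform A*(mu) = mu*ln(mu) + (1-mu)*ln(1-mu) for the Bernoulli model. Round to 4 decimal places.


Legendre transform for Bernoulli:
A*(mu) = mu*log(mu) + (1-mu)*log(1-mu).
mu = 0.67, 1-mu = 0.33.
mu*log(mu) = 0.67*log(0.67) = -0.26832.
(1-mu)*log(1-mu) = 0.33*log(0.33) = -0.365859.
A* = -0.26832 + -0.365859 = -0.6342

-0.6342


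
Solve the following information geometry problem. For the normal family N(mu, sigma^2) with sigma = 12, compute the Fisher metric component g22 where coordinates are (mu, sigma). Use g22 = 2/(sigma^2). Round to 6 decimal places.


For the 2-parameter normal family, the Fisher metric has:
  g11 = 1/sigma^2, g22 = 2/sigma^2.
sigma = 12, sigma^2 = 144.
g22 = 0.013889

0.013889


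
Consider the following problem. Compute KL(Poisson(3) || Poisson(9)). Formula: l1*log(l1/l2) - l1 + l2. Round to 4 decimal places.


KL divergence for Poisson:
KL = l1*log(l1/l2) - l1 + l2.
l1 = 3, l2 = 9.
log(3/9) = -1.098612.
l1*log(l1/l2) = 3 * -1.098612 = -3.295837.
KL = -3.295837 - 3 + 9 = 2.7042

2.7042


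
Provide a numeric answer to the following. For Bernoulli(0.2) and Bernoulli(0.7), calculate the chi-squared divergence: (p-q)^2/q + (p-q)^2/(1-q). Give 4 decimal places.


Chi-squared divergence between Bernoulli distributions:
chi^2 = (p-q)^2/q + (p-q)^2/(1-q).
p = 0.2, q = 0.7, p-q = -0.5.
(p-q)^2 = 0.25.
term1 = 0.25/0.7 = 0.357143.
term2 = 0.25/0.3 = 0.833333.
chi^2 = 0.357143 + 0.833333 = 1.1905

1.1905


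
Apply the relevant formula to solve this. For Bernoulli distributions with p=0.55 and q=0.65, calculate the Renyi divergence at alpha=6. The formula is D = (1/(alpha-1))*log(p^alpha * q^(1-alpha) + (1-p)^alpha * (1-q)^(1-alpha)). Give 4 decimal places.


Renyi divergence of order alpha between Bernoulli distributions:
D = (1/(alpha-1))*log(p^alpha * q^(1-alpha) + (1-p)^alpha * (1-q)^(1-alpha)).
alpha = 6, p = 0.55, q = 0.65.
p^alpha * q^(1-alpha) = 0.55^6 * 0.65^-5 = 0.238566.
(1-p)^alpha * (1-q)^(1-alpha) = 0.45^6 * 0.35^-5 = 1.581011.
sum = 0.238566 + 1.581011 = 1.819577.
D = (1/5)*log(1.819577) = 0.1197

0.1197


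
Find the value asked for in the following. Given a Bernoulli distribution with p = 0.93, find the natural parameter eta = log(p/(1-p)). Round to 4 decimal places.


Natural parameter for Bernoulli: eta = log(p/(1-p)).
p = 0.93, 1-p = 0.07.
p/(1-p) = 13.285714.
eta = log(13.285714) = 2.5867

2.5867


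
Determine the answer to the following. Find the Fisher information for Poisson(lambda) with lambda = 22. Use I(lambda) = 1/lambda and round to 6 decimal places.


Fisher information for Poisson: I(lambda) = 1/lambda.
lambda = 22.
I(lambda) = 1/22 = 0.045455

0.045455


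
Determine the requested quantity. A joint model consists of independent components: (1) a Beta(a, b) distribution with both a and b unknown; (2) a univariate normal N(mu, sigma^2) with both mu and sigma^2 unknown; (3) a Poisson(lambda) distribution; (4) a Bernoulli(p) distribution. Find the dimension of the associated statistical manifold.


The dimension of a statistical manifold equals the number of free
(independent) real parameters of the model. For a product of independent
blocks the parameter counts add.
- Beta (a, b): 2.
- normal (mu, sigma^2): 2.
- Poisson (lambda): 1.
- Bernoulli (p): 1.
Total = 2 + 2 + 1 + 1 = 6.
Dimension = 6

6


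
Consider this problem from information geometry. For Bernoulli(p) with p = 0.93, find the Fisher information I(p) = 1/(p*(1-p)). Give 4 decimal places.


For Bernoulli(p), Fisher information is I(p) = 1/(p*(1-p)).
p = 0.93, 1-p = 0.07.
p*(1-p) = 0.0651.
I(p) = 1/0.0651 = 15.3610

15.3610


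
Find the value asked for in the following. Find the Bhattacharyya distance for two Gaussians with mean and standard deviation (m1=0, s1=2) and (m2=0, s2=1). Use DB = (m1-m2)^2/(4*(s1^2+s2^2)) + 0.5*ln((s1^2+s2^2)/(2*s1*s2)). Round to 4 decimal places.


Bhattacharyya distance between two Gaussians:
DB = (m1-m2)^2/(4*(s1^2+s2^2)) + (1/2)*ln((s1^2+s2^2)/(2*s1*s2)).
(m1-m2)^2 = (0)^2 = 0.
s1^2+s2^2 = 4 + 1 = 5.
term1 = 0/20 = 0.0.
term2 = 0.5*ln(5/4.0) = 0.111572.
DB = 0.0 + 0.111572 = 0.1116

0.1116


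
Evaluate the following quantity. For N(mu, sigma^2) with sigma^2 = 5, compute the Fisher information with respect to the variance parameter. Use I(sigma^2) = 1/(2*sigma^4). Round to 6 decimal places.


Fisher information for variance: I(sigma^2) = 1/(2*sigma^4).
sigma^2 = 5, so sigma^4 = 25.
I = 1/(2*25) = 1/50 = 0.020000

0.020000


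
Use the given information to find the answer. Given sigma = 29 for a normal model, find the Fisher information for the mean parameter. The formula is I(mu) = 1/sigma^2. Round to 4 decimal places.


The Fisher information for the mean of a normal distribution is I(mu) = 1/sigma^2.
sigma = 29, so sigma^2 = 841.
I(mu) = 1/841 = 0.0012

0.0012


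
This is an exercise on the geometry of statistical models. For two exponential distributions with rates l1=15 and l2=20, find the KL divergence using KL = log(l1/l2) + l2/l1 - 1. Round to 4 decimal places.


KL divergence for exponential family:
KL = log(l1/l2) + l2/l1 - 1.
log(15/20) = -0.287682.
20/15 = 1.333333.
KL = -0.287682 + 1.333333 - 1 = 0.0457

0.0457


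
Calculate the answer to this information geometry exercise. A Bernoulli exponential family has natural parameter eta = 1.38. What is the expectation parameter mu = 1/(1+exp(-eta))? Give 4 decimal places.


Dual coordinate (expectation parameter) for Bernoulli:
mu = 1/(1+exp(-eta)).
eta = 1.38.
exp(-eta) = exp(-1.38) = 0.251579.
mu = 1/(1+0.251579) = 0.7990

0.7990


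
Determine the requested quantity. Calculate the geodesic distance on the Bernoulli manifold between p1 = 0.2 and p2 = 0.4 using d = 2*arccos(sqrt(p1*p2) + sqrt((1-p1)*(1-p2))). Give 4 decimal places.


Geodesic distance on Bernoulli manifold:
d(p1,p2) = 2*arccos(sqrt(p1*p2) + sqrt((1-p1)*(1-p2))).
sqrt(p1*p2) = sqrt(0.2*0.4) = 0.282843.
sqrt((1-p1)*(1-p2)) = sqrt(0.8*0.6) = 0.69282.
arg = 0.282843 + 0.69282 = 0.975663.
d = 2*arccos(0.975663) = 0.4421

0.4421


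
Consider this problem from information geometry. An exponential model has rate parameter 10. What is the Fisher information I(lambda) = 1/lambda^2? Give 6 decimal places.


Fisher information for exponential: I(lambda) = 1/lambda^2.
lambda = 10, lambda^2 = 100.
I = 1/100 = 0.010000

0.010000


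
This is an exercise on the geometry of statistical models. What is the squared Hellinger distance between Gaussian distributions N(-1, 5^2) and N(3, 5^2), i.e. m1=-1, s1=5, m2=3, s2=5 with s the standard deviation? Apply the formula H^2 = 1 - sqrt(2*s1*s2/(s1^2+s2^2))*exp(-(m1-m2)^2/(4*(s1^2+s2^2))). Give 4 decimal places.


Squared Hellinger distance for Gaussians:
H^2 = 1 - sqrt(2*s1*s2/(s1^2+s2^2)) * exp(-(m1-m2)^2/(4*(s1^2+s2^2))).
s1^2 = 25, s2^2 = 25, s1^2+s2^2 = 50.
sqrt(2*5*5/(50)) = 1.0.
(m1-m2)^2 = (-4)^2 = 16.
exp(-16/(4*50)) = exp(-0.08) = 0.923116.
H^2 = 1 - 1.0*0.923116 = 0.0769

0.0769


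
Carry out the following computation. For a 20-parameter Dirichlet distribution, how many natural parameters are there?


Exponential family dimension calculation:
Dirichlet with 20 components has 20 natural parameters.

20


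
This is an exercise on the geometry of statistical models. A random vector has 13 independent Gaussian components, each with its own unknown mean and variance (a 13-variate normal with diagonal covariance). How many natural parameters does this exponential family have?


Exponential family dimension calculation:
Each univariate normal has two natural parameters (mu/sigma^2 and -1/(2 sigma^2)).
With 13 independent components, dim = 2 * 13 = 26.

26


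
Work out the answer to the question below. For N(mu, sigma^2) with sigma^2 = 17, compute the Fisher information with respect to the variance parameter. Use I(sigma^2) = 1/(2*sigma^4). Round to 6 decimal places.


Fisher information for variance: I(sigma^2) = 1/(2*sigma^4).
sigma^2 = 17, so sigma^4 = 289.
I = 1/(2*289) = 1/578 = 0.001730

0.001730


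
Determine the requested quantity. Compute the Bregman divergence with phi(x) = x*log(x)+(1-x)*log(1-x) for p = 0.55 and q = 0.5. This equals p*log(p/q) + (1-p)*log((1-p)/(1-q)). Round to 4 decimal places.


Bregman divergence with negative entropy generator:
D = p*log(p/q) + (1-p)*log((1-p)/(1-q)).
p = 0.55, q = 0.5.
p*log(p/q) = 0.55*log(0.55/0.5) = 0.052421.
(1-p)*log((1-p)/(1-q)) = 0.45*log(0.45/0.5) = -0.047412.
D = 0.052421 + -0.047412 = 0.0050

0.0050


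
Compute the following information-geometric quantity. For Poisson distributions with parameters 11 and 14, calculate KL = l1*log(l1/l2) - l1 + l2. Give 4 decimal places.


KL divergence for Poisson:
KL = l1*log(l1/l2) - l1 + l2.
l1 = 11, l2 = 14.
log(11/14) = -0.241162.
l1*log(l1/l2) = 11 * -0.241162 = -2.652783.
KL = -2.652783 - 11 + 14 = 0.3472

0.3472


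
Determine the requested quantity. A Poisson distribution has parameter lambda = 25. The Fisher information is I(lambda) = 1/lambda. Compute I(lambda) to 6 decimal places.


Fisher information for Poisson: I(lambda) = 1/lambda.
lambda = 25.
I(lambda) = 1/25 = 0.040000

0.040000


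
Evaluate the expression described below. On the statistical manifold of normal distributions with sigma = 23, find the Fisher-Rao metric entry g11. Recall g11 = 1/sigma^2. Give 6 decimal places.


For the 2-parameter normal family, the Fisher metric has:
  g11 = 1/sigma^2, g22 = 2/sigma^2.
sigma = 23, sigma^2 = 529.
g11 = 0.001890

0.001890


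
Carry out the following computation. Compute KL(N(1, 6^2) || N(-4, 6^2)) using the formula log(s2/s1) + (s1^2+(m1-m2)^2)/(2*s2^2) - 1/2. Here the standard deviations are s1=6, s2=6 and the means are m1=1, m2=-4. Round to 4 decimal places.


KL divergence between normal distributions:
KL = log(s2/s1) + (s1^2 + (m1-m2)^2)/(2*s2^2) - 1/2.
log(6/6) = 0.0.
(6^2 + (1--4)^2)/(2*6^2) = (36 + 25)/72 = 0.847222.
KL = 0.0 + 0.847222 - 0.5 = 0.3472

0.3472


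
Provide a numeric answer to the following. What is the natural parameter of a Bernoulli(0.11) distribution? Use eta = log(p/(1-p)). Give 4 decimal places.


Natural parameter for Bernoulli: eta = log(p/(1-p)).
p = 0.11, 1-p = 0.89.
p/(1-p) = 0.123596.
eta = log(0.123596) = -2.0907

-2.0907


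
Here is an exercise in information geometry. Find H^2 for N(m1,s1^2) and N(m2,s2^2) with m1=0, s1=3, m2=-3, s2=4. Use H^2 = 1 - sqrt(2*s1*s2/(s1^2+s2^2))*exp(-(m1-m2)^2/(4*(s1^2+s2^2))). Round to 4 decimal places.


Squared Hellinger distance for Gaussians:
H^2 = 1 - sqrt(2*s1*s2/(s1^2+s2^2)) * exp(-(m1-m2)^2/(4*(s1^2+s2^2))).
s1^2 = 9, s2^2 = 16, s1^2+s2^2 = 25.
sqrt(2*3*4/(25)) = 0.979796.
(m1-m2)^2 = (3)^2 = 9.
exp(-9/(4*25)) = exp(-0.09) = 0.913931.
H^2 = 1 - 0.979796*0.913931 = 0.1045

0.1045


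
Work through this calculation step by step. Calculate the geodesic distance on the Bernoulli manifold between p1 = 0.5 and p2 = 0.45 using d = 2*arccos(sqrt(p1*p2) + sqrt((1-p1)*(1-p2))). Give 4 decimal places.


Geodesic distance on Bernoulli manifold:
d(p1,p2) = 2*arccos(sqrt(p1*p2) + sqrt((1-p1)*(1-p2))).
sqrt(p1*p2) = sqrt(0.5*0.45) = 0.474342.
sqrt((1-p1)*(1-p2)) = sqrt(0.5*0.55) = 0.524404.
arg = 0.474342 + 0.524404 = 0.998746.
d = 2*arccos(0.998746) = 0.1002

0.1002


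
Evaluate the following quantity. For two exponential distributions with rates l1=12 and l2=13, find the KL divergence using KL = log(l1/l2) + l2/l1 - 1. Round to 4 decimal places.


KL divergence for exponential family:
KL = log(l1/l2) + l2/l1 - 1.
log(12/13) = -0.080043.
13/12 = 1.083333.
KL = -0.080043 + 1.083333 - 1 = 0.0033

0.0033


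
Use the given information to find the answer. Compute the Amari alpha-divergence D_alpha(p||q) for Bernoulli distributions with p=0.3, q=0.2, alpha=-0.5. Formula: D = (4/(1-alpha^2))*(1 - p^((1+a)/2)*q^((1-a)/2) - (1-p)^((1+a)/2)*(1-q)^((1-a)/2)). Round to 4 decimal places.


Amari alpha-divergence:
D = (4/(1-alpha^2))*(1 - p^((1+a)/2)*q^((1-a)/2) - (1-p)^((1+a)/2)*(1-q)^((1-a)/2)).
alpha = -0.5, p = 0.3, q = 0.2.
e1 = (1+alpha)/2 = 0.25, e2 = (1-alpha)/2 = 0.75.
t1 = p^e1 * q^e2 = 0.3^0.25 * 0.2^0.75 = 0.221336.
t2 = (1-p)^e1 * (1-q)^e2 = 0.7^0.25 * 0.8^0.75 = 0.773735.
4/(1-alpha^2) = 5.333333.
D = 5.333333*(1 - 0.221336 - 0.773735) = 0.0263

0.0263


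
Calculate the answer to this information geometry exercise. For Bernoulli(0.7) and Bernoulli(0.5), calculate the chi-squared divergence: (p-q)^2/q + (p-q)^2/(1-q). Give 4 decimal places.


Chi-squared divergence between Bernoulli distributions:
chi^2 = (p-q)^2/q + (p-q)^2/(1-q).
p = 0.7, q = 0.5, p-q = 0.2.
(p-q)^2 = 0.04.
term1 = 0.04/0.5 = 0.08.
term2 = 0.04/0.5 = 0.08.
chi^2 = 0.08 + 0.08 = 0.1600

0.1600


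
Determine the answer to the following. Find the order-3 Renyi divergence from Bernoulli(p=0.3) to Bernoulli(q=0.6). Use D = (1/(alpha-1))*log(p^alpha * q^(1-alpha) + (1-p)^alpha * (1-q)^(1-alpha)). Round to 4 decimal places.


Renyi divergence of order alpha between Bernoulli distributions:
D = (1/(alpha-1))*log(p^alpha * q^(1-alpha) + (1-p)^alpha * (1-q)^(1-alpha)).
alpha = 3, p = 0.3, q = 0.6.
p^alpha * q^(1-alpha) = 0.3^3 * 0.6^-2 = 0.075.
(1-p)^alpha * (1-q)^(1-alpha) = 0.7^3 * 0.4^-2 = 2.14375.
sum = 0.075 + 2.14375 = 2.21875.
D = (1/2)*log(2.21875) = 0.3985

0.3985


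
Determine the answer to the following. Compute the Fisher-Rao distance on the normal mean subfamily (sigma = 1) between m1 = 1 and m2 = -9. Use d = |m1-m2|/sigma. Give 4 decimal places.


On the fixed-variance normal subfamily, geodesic distance = |m1-m2|/sigma.
|1 - -9| = 10.
sigma = 1.
d = 10/1 = 10.0000

10.0000


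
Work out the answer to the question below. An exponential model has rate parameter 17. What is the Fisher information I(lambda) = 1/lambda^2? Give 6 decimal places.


Fisher information for exponential: I(lambda) = 1/lambda^2.
lambda = 17, lambda^2 = 289.
I = 1/289 = 0.003460

0.003460


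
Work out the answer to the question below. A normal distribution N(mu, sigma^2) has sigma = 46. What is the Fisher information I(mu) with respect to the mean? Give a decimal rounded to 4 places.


The Fisher information for the mean of a normal distribution is I(mu) = 1/sigma^2.
sigma = 46, so sigma^2 = 2116.
I(mu) = 1/2116 = 0.0005

0.0005


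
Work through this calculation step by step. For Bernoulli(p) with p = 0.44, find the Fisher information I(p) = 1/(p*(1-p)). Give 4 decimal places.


For Bernoulli(p), Fisher information is I(p) = 1/(p*(1-p)).
p = 0.44, 1-p = 0.56.
p*(1-p) = 0.2464.
I(p) = 1/0.2464 = 4.0584

4.0584


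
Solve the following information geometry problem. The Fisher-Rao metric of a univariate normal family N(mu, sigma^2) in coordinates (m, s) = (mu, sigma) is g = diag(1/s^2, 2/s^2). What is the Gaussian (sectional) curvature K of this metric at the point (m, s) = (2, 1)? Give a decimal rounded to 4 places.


The metric has the form g = (A dm^2 + B ds^2)/s^2 with A = 1, B = 2.
Substitute u = sqrt(A/B)*m: g = B*(du^2 + ds^2)/s^2, i.e. B times the
Poincare upper half-plane metric, which has constant Gaussian curvature -1.
Scaling a 2D metric by a constant c divides the Gaussian curvature by c,
so K = -1/B = -1/(2) = -0.5000 everywhere (the point (m, s) = (2, 1) is irrelevant:
the curvature is constant).
The requested Gaussian curvature is K = -0.5000.

-0.5000


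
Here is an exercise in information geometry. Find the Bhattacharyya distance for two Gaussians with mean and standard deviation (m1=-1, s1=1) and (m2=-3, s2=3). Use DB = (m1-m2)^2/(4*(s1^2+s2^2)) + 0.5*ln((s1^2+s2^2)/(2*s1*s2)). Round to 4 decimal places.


Bhattacharyya distance between two Gaussians:
DB = (m1-m2)^2/(4*(s1^2+s2^2)) + (1/2)*ln((s1^2+s2^2)/(2*s1*s2)).
(m1-m2)^2 = (2)^2 = 4.
s1^2+s2^2 = 1 + 9 = 10.
term1 = 4/40 = 0.1.
term2 = 0.5*ln(10/6.0) = 0.255413.
DB = 0.1 + 0.255413 = 0.3554

0.3554


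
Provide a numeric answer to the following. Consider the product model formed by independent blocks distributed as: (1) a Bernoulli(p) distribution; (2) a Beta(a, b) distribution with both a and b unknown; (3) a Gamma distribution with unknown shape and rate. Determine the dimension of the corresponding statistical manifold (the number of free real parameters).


The dimension of a statistical manifold equals the number of free
(independent) real parameters of the model. For a product of independent
blocks the parameter counts add.
- Bernoulli (p): 1.
- Beta (a, b): 2.
- Gamma (shape, rate): 2.
Total = 1 + 2 + 2 = 5.
Dimension = 5

5


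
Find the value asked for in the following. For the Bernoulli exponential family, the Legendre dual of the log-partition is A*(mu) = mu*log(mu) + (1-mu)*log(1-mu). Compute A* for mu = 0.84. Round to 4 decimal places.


Legendre transform for Bernoulli:
A*(mu) = mu*log(mu) + (1-mu)*log(1-mu).
mu = 0.84, 1-mu = 0.16.
mu*log(mu) = 0.84*log(0.84) = -0.146457.
(1-mu)*log(1-mu) = 0.16*log(0.16) = -0.293213.
A* = -0.146457 + -0.293213 = -0.4397

-0.4397


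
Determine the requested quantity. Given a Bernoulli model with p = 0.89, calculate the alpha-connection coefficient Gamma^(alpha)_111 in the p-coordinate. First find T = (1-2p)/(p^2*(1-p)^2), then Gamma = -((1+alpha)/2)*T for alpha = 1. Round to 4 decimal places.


Skewness (Amari-Chentsov) tensor: T = (1-2p)/(p^2*(1-p)^2).
p = 0.89, 1-2p = -0.78, p^2 = 0.7921, (1-p)^2 = 0.0121.
T = -0.78/(0.7921 * 0.0121) = -81.382161.
In the p-coordinate, Gamma^(alpha) = Gamma^(0) - (alpha/2)*T with Gamma^(0) = (1/2)*g'(p) = -T/2,
so Gamma^(alpha) = -((1+alpha)/2)*T.
alpha = 1, -(1+alpha)/2 = -1.0.
Gamma = -1.0 * -81.382161 = 81.3822

81.3822


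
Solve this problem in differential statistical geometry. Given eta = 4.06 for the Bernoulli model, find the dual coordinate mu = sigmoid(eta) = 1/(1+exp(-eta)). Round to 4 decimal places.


Dual coordinate (expectation parameter) for Bernoulli:
mu = 1/(1+exp(-eta)).
eta = 4.06.
exp(-eta) = exp(-4.06) = 0.017249.
mu = 1/(1+0.017249) = 0.9830

0.9830


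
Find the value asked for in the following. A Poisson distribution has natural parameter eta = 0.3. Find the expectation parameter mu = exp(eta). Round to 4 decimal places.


Expectation parameter for Poisson exponential family:
mu = exp(eta).
eta = 0.3.
mu = exp(0.3) = 1.3499

1.3499


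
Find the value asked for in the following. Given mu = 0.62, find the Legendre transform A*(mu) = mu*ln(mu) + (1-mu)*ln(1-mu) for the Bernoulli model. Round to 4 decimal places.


Legendre transform for Bernoulli:
A*(mu) = mu*log(mu) + (1-mu)*log(1-mu).
mu = 0.62, 1-mu = 0.38.
mu*log(mu) = 0.62*log(0.62) = -0.296382.
(1-mu)*log(1-mu) = 0.38*log(0.38) = -0.367682.
A* = -0.296382 + -0.367682 = -0.6641

-0.6641


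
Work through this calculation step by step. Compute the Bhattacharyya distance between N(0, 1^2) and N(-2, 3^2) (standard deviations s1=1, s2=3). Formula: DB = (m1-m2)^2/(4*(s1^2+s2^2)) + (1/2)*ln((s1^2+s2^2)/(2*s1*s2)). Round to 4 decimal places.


Bhattacharyya distance between two Gaussians:
DB = (m1-m2)^2/(4*(s1^2+s2^2)) + (1/2)*ln((s1^2+s2^2)/(2*s1*s2)).
(m1-m2)^2 = (2)^2 = 4.
s1^2+s2^2 = 1 + 9 = 10.
term1 = 4/40 = 0.1.
term2 = 0.5*ln(10/6.0) = 0.255413.
DB = 0.1 + 0.255413 = 0.3554

0.3554


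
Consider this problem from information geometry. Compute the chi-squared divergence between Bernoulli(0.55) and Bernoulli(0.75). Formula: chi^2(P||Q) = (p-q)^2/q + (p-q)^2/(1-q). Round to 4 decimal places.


Chi-squared divergence between Bernoulli distributions:
chi^2 = (p-q)^2/q + (p-q)^2/(1-q).
p = 0.55, q = 0.75, p-q = -0.2.
(p-q)^2 = 0.04.
term1 = 0.04/0.75 = 0.053333.
term2 = 0.04/0.25 = 0.16.
chi^2 = 0.053333 + 0.16 = 0.2133

0.2133


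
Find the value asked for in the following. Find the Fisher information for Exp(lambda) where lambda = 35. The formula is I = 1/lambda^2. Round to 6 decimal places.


Fisher information for exponential: I(lambda) = 1/lambda^2.
lambda = 35, lambda^2 = 1225.
I = 1/1225 = 0.000816

0.000816


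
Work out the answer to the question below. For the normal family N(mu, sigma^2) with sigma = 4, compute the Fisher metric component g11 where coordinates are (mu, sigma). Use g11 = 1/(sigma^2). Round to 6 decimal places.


For the 2-parameter normal family, the Fisher metric has:
  g11 = 1/sigma^2, g22 = 2/sigma^2.
sigma = 4, sigma^2 = 16.
g11 = 0.062500

0.062500


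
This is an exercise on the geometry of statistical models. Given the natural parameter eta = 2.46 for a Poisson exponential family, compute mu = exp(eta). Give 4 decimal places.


Expectation parameter for Poisson exponential family:
mu = exp(eta).
eta = 2.46.
mu = exp(2.46) = 11.7048

11.7048


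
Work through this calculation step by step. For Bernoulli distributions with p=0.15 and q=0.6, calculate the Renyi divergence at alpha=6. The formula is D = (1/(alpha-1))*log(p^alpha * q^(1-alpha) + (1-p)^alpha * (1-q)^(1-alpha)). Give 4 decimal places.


Renyi divergence of order alpha between Bernoulli distributions:
D = (1/(alpha-1))*log(p^alpha * q^(1-alpha) + (1-p)^alpha * (1-q)^(1-alpha)).
alpha = 6, p = 0.15, q = 0.6.
p^alpha * q^(1-alpha) = 0.15^6 * 0.6^-5 = 0.000146.
(1-p)^alpha * (1-q)^(1-alpha) = 0.85^6 * 0.4^-5 = 36.831007.
sum = 0.000146 + 36.831007 = 36.831154.
D = (1/5)*log(36.831154) = 0.7213

0.7213


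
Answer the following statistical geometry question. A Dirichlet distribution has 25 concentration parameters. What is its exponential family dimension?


Exponential family dimension calculation:
Dirichlet with 25 components has 25 natural parameters.

25


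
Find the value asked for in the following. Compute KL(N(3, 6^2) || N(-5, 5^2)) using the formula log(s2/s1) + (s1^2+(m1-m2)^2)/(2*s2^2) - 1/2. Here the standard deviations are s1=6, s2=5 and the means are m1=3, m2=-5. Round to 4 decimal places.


KL divergence between normal distributions:
KL = log(s2/s1) + (s1^2 + (m1-m2)^2)/(2*s2^2) - 1/2.
log(5/6) = -0.182322.
(6^2 + (3--5)^2)/(2*5^2) = (36 + 64)/50 = 2.0.
KL = -0.182322 + 2.0 - 0.5 = 1.3177

1.3177


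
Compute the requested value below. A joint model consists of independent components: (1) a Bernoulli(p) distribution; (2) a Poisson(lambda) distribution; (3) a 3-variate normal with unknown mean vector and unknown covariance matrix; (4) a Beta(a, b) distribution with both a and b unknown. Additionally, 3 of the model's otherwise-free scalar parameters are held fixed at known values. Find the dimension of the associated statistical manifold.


The dimension of a statistical manifold equals the number of free
(independent) real parameters of the model. For a product of independent
blocks the parameter counts add.
- Bernoulli (p): 1.
- Poisson (lambda): 1.
- 3-variate normal: 3 (mean) + 3*4/2 = 6 (symmetric covariance) = 9.
- Beta (a, b): 2.
Total = 1 + 1 + 9 + 2 = 13.
3 parameter(s) fixed at known values: 13 - 3 = 10.
Dimension = 10

10


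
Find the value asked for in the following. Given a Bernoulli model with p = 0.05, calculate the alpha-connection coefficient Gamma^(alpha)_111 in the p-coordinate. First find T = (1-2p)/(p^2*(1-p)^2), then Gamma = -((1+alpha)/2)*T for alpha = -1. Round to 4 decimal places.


Skewness (Amari-Chentsov) tensor: T = (1-2p)/(p^2*(1-p)^2).
p = 0.05, 1-2p = 0.9, p^2 = 0.0025, (1-p)^2 = 0.9025.
T = 0.9/(0.0025 * 0.9025) = 398.891967.
In the p-coordinate, Gamma^(alpha) = Gamma^(0) - (alpha/2)*T with Gamma^(0) = (1/2)*g'(p) = -T/2,
so Gamma^(alpha) = -((1+alpha)/2)*T.
alpha = -1, -(1+alpha)/2 = 0.0.
Gamma = 0.0 * 398.891967 = 0.0000

0.0000


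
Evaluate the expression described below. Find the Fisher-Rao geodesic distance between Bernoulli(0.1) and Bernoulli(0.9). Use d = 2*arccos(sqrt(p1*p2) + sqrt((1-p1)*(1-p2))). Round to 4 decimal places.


Geodesic distance on Bernoulli manifold:
d(p1,p2) = 2*arccos(sqrt(p1*p2) + sqrt((1-p1)*(1-p2))).
sqrt(p1*p2) = sqrt(0.1*0.9) = 0.3.
sqrt((1-p1)*(1-p2)) = sqrt(0.9*0.1) = 0.3.
arg = 0.3 + 0.3 = 0.6.
d = 2*arccos(0.6) = 1.8546

1.8546


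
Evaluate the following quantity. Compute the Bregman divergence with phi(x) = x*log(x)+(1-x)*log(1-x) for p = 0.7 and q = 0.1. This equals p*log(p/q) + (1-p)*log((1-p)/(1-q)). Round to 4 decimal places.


Bregman divergence with negative entropy generator:
D = p*log(p/q) + (1-p)*log((1-p)/(1-q)).
p = 0.7, q = 0.1.
p*log(p/q) = 0.7*log(0.7/0.1) = 1.362137.
(1-p)*log((1-p)/(1-q)) = 0.3*log(0.3/0.9) = -0.329584.
D = 1.362137 + -0.329584 = 1.0326

1.0326


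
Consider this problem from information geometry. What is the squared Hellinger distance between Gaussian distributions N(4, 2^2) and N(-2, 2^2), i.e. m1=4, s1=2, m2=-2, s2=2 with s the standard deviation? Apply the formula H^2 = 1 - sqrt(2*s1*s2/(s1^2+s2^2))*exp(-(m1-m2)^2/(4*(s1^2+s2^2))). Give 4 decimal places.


Squared Hellinger distance for Gaussians:
H^2 = 1 - sqrt(2*s1*s2/(s1^2+s2^2)) * exp(-(m1-m2)^2/(4*(s1^2+s2^2))).
s1^2 = 4, s2^2 = 4, s1^2+s2^2 = 8.
sqrt(2*2*2/(8)) = 1.0.
(m1-m2)^2 = (6)^2 = 36.
exp(-36/(4*8)) = exp(-1.125) = 0.324652.
H^2 = 1 - 1.0*0.324652 = 0.6753

0.6753


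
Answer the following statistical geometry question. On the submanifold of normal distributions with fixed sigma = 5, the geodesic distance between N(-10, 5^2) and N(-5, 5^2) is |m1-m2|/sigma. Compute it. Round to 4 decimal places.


On the fixed-variance normal subfamily, geodesic distance = |m1-m2|/sigma.
|-10 - -5| = 5.
sigma = 5.
d = 5/5 = 1.0000

1.0000


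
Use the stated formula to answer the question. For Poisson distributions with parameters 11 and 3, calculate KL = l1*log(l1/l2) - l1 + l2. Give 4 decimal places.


KL divergence for Poisson:
KL = l1*log(l1/l2) - l1 + l2.
l1 = 11, l2 = 3.
log(11/3) = 1.299283.
l1*log(l1/l2) = 11 * 1.299283 = 14.292113.
KL = 14.292113 - 11 + 3 = 6.2921

6.2921


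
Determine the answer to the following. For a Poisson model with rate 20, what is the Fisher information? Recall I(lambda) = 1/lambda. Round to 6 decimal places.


Fisher information for Poisson: I(lambda) = 1/lambda.
lambda = 20.
I(lambda) = 1/20 = 0.050000

0.050000


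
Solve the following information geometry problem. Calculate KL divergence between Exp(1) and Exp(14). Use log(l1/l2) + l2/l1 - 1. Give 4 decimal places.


KL divergence for exponential family:
KL = log(l1/l2) + l2/l1 - 1.
log(1/14) = -2.639057.
14/1 = 14.0.
KL = -2.639057 + 14.0 - 1 = 10.3609

10.3609


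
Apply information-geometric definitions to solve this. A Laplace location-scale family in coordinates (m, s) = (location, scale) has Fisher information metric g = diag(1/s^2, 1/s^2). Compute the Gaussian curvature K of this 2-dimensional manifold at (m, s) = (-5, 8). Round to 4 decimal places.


The metric has the form g = (A dm^2 + B ds^2)/s^2 with A = 1, B = 1.
Substitute u = sqrt(A/B)*m: g = B*(du^2 + ds^2)/s^2, i.e. B times the
Poincare upper half-plane metric, which has constant Gaussian curvature -1.
Scaling a 2D metric by a constant c divides the Gaussian curvature by c,
so K = -1/B = -1/(1) = -1.0000 everywhere (the point (m, s) = (-5, 8) is irrelevant:
the curvature is constant).
The requested Gaussian curvature is K = -1.0000.

-1.0000
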